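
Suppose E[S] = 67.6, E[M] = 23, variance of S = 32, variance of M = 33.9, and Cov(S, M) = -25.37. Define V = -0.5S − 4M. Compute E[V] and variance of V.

E[V] = -125.8, variance of V = 448.92

E[V] = (-0.5)·E[S] + (-4)·E[M] = (-0.5)·67.6 + (-4)·23 = -125.8.
variance of V = a²·variance of S + b²·variance of M + 2ab·Cov(S, M) with a = -0.5, b = -4.
= (-0.5)²·32 + (-4)²·33.9 + 2·(-0.5)·(-4)·(-25.37)
= 8 + 542.4 + (-101.48) = 448.92.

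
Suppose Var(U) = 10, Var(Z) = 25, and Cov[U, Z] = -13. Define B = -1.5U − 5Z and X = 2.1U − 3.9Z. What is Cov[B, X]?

By bilinearity, Cov[B, X] = ac·Var(U) + bd·Var(Z) + (ad+bc)·Cov[U, Z], with a=-1.5, b=-5, c=2.1, d=-3.9.
ac·Var(U) = (-1.5)·2.1·10 = -31.5
bd·Var(Z) = (-5)·(-3.9)·25 = 487.5
(ad+bc)·Cov[U, Z] = (-4.65)·(-13) = 60.45
Cov[B, X] = -31.5 + 487.5 + 60.45 = 516.45.

Cov[B, X] = 516.45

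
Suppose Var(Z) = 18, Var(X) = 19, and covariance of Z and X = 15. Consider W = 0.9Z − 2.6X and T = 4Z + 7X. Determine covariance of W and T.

covariance of W and T = -342.5

By bilinearity, covariance of W and T = ac·Var(Z) + bd·Var(X) + (ad+bc)·covariance of Z and X, with a=0.9, b=-2.6, c=4, d=7.
ac·Var(Z) = 0.9·4·18 = 64.8
bd·Var(X) = (-2.6)·7·19 = -345.8
(ad+bc)·covariance of Z and X = (-4.1)·15 = -61.5
covariance of W and T = 64.8 + (-345.8) + (-61.5) = -342.5.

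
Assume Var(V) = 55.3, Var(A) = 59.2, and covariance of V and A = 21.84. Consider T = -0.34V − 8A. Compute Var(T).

Var(T) = a²·Var(V) + b²·Var(A) + 2ab·covariance of V and A with a = -0.34, b = -8.
= (-0.34)²·55.3 + (-8)²·59.2 + 2·(-0.34)·(-8)·21.84
= 6.39268 + 3788.8 + 118.8096 = 3914.00228.

Var(T) = 3914.00228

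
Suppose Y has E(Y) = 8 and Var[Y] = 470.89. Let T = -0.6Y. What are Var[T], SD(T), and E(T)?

T = -0.6Y is linear with a = -0.6, b = 0.
Var[T] = a²·Var[Y] = (-0.6)²·470.89 = 169.5204.
SD(Y) = √470.89 = 21.7.
SD(T) = |a|·SD(Y) = |-0.6|·21.7 = 13.02.
E(T) = a·E(Y) + b = (-0.6)·8 = -4.8.

Var[T] = 169.5204, SD(T) = 13.02, E(T) = -4.8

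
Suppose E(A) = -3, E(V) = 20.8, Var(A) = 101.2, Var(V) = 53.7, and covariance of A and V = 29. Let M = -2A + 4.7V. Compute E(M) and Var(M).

E(M) = (-2)·E(A) + 4.7·E(V) = (-2)·(-3) + 4.7·20.8 = 103.76.
Var(M) = a²·Var(A) + b²·Var(V) + 2ab·covariance of A and V with a = -2, b = 4.7.
= (-2)²·101.2 + 4.7²·53.7 + 2·(-2)·4.7·29
= 404.8 + 1186.233 + (-545.2) = 1045.833.

E(M) = 103.76, Var(M) = 1045.833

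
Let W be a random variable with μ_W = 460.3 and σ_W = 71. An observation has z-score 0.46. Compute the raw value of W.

W = μ_W + z·σ_W = 460.3 + 0.46·71 = 492.96.

W = 492.96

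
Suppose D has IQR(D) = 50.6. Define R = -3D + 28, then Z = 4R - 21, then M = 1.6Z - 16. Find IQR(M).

IQR(R) = |-3|·50.6 = 151.8.
IQR(Z) = |4|·151.8 = 607.2.
IQR(M) = |1.6|·607.2 = 971.52.

IQR(M) = 971.52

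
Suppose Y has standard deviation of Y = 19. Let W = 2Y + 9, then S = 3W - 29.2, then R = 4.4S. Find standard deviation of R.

standard deviation of R = 501.6

standard deviation of W = |2|·19 = 38.
standard deviation of S = |3|·38 = 114.
standard deviation of R = |4.4|·114 = 501.6.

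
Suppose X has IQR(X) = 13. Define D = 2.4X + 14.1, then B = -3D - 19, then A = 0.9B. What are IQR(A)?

IQR(D) = |2.4|·13 = 31.2.
IQR(B) = |-3|·31.2 = 93.6.
IQR(A) = |0.9|·93.6 = 84.24.

IQR(A) = 84.24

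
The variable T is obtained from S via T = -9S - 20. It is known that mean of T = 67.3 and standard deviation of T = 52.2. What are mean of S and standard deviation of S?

mean of S = -9.7, standard deviation of S = 5.8

From T = -9S - 20: mean of T = a·mean of S + b, so mean of S = (mean of T − b)/a = (67.3 − (-20))/(-9) = -9.7.
standard deviation of T = |a|·standard deviation of S, so standard deviation of S = 52.2/|-9| = 5.8.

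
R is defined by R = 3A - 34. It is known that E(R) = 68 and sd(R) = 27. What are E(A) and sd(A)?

From R = 3A - 34: E(R) = a·E(A) + b, so E(A) = (E(R) − b)/a = (68 − (-34))/3 = 34.
sd(R) = |a|·sd(A), so sd(A) = 27/|3| = 9.

E(A) = 34, sd(A) = 9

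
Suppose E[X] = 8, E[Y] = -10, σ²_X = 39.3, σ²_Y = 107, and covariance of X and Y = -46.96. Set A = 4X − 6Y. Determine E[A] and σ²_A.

E[A] = 4·E[X] + (-6)·E[Y] = 4·8 + (-6)·(-10) = 92.
σ²_A = a²·σ²_X + b²·σ²_Y + 2ab·covariance of X and Y with a = 4, b = -6.
= 4²·39.3 + (-6)²·107 + 2·4·(-6)·(-46.96)
= 628.8 + 3852 + 2254.08 = 6734.88.

E[A] = 92, σ²_A = 6734.88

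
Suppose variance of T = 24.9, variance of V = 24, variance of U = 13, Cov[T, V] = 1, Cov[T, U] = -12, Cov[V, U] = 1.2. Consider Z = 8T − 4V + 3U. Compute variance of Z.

variance of Z = 1425.8

variance of Z = a²·variance of T + b²·variance of V + c²·variance of U + 2ab·Cov[T, V] + 2ac·Cov[T, U] + 2bc·Cov[V, U], with a = 8, b = -4, c = 3.
= 1593.6 + 384 + 117 + (-64) + (-576) + (-28.8)
= 1425.8.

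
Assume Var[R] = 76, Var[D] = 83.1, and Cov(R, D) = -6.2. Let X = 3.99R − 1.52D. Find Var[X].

Var[X] = 1477.12536

Var[X] = a²·Var[R] + b²·Var[D] + 2ab·Cov(R, D) with a = 3.99, b = -1.52.
= 3.99²·76 + (-1.52)²·83.1 + 2·3.99·(-1.52)·(-6.2)
= 1209.9276 + 191.99424 + 75.20352 = 1477.12536.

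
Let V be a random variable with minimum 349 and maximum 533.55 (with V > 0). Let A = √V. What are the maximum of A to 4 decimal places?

max(A) = 23.0987

√V is increasing on this domain, so max(A) comes from max(V) = 533.55: max(A) = √(533.55) ≈ 23.0987.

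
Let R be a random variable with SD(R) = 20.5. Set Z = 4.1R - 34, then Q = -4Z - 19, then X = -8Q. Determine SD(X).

SD(X) = 2689.6

SD(Z) = |4.1|·20.5 = 84.05.
SD(Q) = |-4|·84.05 = 336.2.
SD(X) = |-8|·336.2 = 2689.6.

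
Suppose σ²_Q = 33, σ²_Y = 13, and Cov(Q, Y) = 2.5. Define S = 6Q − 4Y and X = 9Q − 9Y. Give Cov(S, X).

By bilinearity, Cov(S, X) = ac·σ²_Q + bd·σ²_Y + (ad+bc)·Cov(Q, Y), with a=6, b=-4, c=9, d=-9.
ac·σ²_Q = 6·9·33 = 1782
bd·σ²_Y = (-4)·(-9)·13 = 468
(ad+bc)·Cov(Q, Y) = (-90)·2.5 = -225
Cov(S, X) = 1782 + 468 + (-225) = 2025.

Cov(S, X) = 2025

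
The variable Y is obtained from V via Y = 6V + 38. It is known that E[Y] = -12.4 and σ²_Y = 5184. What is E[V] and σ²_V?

From Y = 6V + 38: E[Y] = a·E[V] + b, so E[V] = (E[Y] − b)/a = (-12.4 − 38)/6 = -8.4.
σ²_Y = a²·σ²_V, so σ²_V = 5184/6² = 144.

E[V] = -8.4, σ²_V = 144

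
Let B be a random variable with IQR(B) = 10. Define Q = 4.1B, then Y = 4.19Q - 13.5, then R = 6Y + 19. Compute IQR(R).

IQR(Q) = |4.1|·10 = 41.
IQR(Y) = |4.19|·41 = 171.79.
IQR(R) = |6|·171.79 = 1030.74.

IQR(R) = 1030.74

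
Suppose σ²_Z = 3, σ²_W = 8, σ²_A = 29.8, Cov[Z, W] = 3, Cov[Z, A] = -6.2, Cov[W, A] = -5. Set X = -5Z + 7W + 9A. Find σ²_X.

σ²_X = a²·σ²_Z + b²·σ²_W + c²·σ²_A + 2ab·Cov[Z, W] + 2ac·Cov[Z, A] + 2bc·Cov[W, A], with a = -5, b = 7, c = 9.
= 75 + 392 + 2413.8 + (-210) + 558 + (-630)
= 2598.8.

σ²_X = 2598.8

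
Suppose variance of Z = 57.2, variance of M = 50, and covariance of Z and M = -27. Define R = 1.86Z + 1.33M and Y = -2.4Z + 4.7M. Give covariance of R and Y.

covariance of R and Y = -92.6408

By bilinearity, covariance of R and Y = ac·variance of Z + bd·variance of M + (ad+bc)·covariance of Z and M, with a=1.86, b=1.33, c=-2.4, d=4.7.
ac·variance of Z = 1.86·(-2.4)·57.2 = -255.3408
bd·variance of M = 1.33·4.7·50 = 312.55
(ad+bc)·covariance of Z and M = (5.55)·(-27) = -149.85
covariance of R and Y = -255.3408 + 312.55 + (-149.85) = -92.6408.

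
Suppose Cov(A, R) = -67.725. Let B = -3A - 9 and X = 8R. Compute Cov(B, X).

Cov(B, X) = a·c·Cov(A, R) = (-3)·8·(-67.725) = 1625.4. Additive constants drop out.

Cov(B, X) = 1625.4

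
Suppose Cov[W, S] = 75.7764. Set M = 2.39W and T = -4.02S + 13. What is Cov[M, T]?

Cov[M, T] = a·c·Cov[W, S] = 2.39·(-4.02)·75.7764 = -728.04449592. Additive constants drop out.

Cov[M, T] = -728.04449592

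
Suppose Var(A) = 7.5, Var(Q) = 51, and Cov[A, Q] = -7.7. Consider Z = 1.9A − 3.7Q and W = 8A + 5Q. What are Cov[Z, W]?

By bilinearity, Cov[Z, W] = ac·Var(A) + bd·Var(Q) + (ad+bc)·Cov[A, Q], with a=1.9, b=-3.7, c=8, d=5.
ac·Var(A) = 1.9·8·7.5 = 114
bd·Var(Q) = (-3.7)·5·51 = -943.5
(ad+bc)·Cov[A, Q] = (-20.1)·(-7.7) = 154.77
Cov[Z, W] = 114 + (-943.5) + 154.77 = -674.73.

Cov[Z, W] = -674.73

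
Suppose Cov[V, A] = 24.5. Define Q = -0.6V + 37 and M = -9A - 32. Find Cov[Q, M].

Cov[Q, M] = 132.3

Cov[Q, M] = a·c·Cov[V, A] = (-0.6)·(-9)·24.5 = 132.3. Additive constants drop out.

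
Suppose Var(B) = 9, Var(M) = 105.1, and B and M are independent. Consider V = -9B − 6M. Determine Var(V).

Var(V) = 4512.6

Var(V) = a²·Var(B) + b²·Var(M) + 2ab·covariance of B and M with a = -9, b = -6.
Independence gives covariance of B and M = 0.
= (-9)²·9 + (-6)²·105.1 + 2·(-9)·(-6)·0
= 729 + 3783.6 + 0 = 4512.6.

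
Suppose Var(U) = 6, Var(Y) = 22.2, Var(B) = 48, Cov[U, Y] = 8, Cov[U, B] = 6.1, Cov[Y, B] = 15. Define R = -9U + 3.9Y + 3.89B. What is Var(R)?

Var(R) = 1016.4108

Var(R) = a²·Var(U) + b²·Var(Y) + c²·Var(B) + 2ab·Cov[U, Y] + 2ac·Cov[U, B] + 2bc·Cov[Y, B], with a = -9, b = 3.9, c = 3.89.
= 486 + 337.662 + 726.3408 + (-561.6) + (-427.122) + 455.13
= 1016.4108.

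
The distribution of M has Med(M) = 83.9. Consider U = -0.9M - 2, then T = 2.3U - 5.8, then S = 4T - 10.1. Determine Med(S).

Med(U) = (-0.9)·83.9 + (-2) = -77.51.
Med(T) = 2.3·(-77.51) + (-5.8) = -184.073.
Med(S) = 4·(-184.073) + (-10.1) = -746.392.

Med(S) = -746.392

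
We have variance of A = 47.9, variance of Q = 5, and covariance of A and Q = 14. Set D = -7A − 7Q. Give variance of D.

variance of D = 3964.1

variance of D = a²·variance of A + b²·variance of Q + 2ab·covariance of A and Q with a = -7, b = -7.
= (-7)²·47.9 + (-7)²·5 + 2·(-7)·(-7)·14
= 2347.1 + 245 + 1372 = 3964.1.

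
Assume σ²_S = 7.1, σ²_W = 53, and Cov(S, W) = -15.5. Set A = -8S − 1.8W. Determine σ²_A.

σ²_A = 179.72

σ²_A = a²·σ²_S + b²·σ²_W + 2ab·Cov(S, W) with a = -8, b = -1.8.
= (-8)²·7.1 + (-1.8)²·53 + 2·(-8)·(-1.8)·(-15.5)
= 454.4 + 171.72 + (-446.4) = 179.72.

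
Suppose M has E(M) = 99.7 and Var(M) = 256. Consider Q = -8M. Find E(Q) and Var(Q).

E(Q) = -797.6, Var(Q) = 16384

Q = -8M is linear with a = -8, b = 0.
E(Q) = a·E(M) + b = (-8)·99.7 = -797.6.
Var(Q) = a²·Var(M) = (-8)²·256 = 16384.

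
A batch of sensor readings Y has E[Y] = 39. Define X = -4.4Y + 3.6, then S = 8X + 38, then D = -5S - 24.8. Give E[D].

E[X] = (-4.4)·39 + 3.6 = -168.
E[S] = 8·(-168) + 38 = -1306.
E[D] = (-5)·(-1306) + (-24.8) = 6505.2.

E[D] = 6505.2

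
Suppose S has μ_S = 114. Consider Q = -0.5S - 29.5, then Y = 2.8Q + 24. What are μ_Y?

μ_Y = -218.2

μ_Q = (-0.5)·114 + (-29.5) = -86.5.
μ_Y = 2.8·(-86.5) + 24 = -218.2.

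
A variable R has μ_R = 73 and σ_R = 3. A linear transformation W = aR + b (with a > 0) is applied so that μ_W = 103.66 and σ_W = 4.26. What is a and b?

a = 1.42, b = 0

σ_W = a·σ_R (a > 0), so a = 4.26/3 = 1.42.
μ_W = a·μ_R + b, so b = 103.66 − 1.42·73 = 0.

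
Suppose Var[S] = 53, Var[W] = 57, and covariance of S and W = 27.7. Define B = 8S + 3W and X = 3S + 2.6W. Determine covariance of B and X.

By bilinearity, covariance of B and X = ac·Var[S] + bd·Var[W] + (ad+bc)·covariance of S and W, with a=8, b=3, c=3, d=2.6.
ac·Var[S] = 8·3·53 = 1272
bd·Var[W] = 3·2.6·57 = 444.6
(ad+bc)·covariance of S and W = (29.8)·27.7 = 825.46
covariance of B and X = 1272 + 444.6 + 825.46 = 2542.06.

covariance of B and X = 2542.06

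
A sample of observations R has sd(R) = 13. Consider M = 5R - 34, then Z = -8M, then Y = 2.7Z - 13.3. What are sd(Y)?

sd(Y) = 1404

sd(M) = |5|·13 = 65.
sd(Z) = |-8|·65 = 520.
sd(Y) = |2.7|·520 = 1404.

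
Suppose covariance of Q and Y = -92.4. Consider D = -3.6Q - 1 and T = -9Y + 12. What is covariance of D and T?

covariance of D and T = -2993.76

covariance of D and T = a·c·covariance of Q and Y = (-3.6)·(-9)·(-92.4) = -2993.76. Additive constants drop out.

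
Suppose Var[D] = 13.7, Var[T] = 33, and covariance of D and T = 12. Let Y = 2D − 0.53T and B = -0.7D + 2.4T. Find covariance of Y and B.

covariance of Y and B = 0.896

By bilinearity, covariance of Y and B = ac·Var[D] + bd·Var[T] + (ad+bc)·covariance of D and T, with a=2, b=-0.53, c=-0.7, d=2.4.
ac·Var[D] = 2·(-0.7)·13.7 = -19.18
bd·Var[T] = (-0.53)·2.4·33 = -41.976
(ad+bc)·covariance of D and T = (5.171)·12 = 62.052
covariance of Y and B = -19.18 + (-41.976) + 62.052 = 0.896.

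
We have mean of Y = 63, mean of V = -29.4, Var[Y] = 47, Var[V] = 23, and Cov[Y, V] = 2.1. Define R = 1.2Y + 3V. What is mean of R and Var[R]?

mean of R = -12.6, Var[R] = 289.8

mean of R = 1.2·mean of Y + 3·mean of V = 1.2·63 + 3·(-29.4) = -12.6.
Var[R] = a²·Var[Y] + b²·Var[V] + 2ab·Cov[Y, V] with a = 1.2, b = 3.
= 1.2²·47 + 3²·23 + 2·1.2·3·2.1
= 67.68 + 207 + 15.12 = 289.8.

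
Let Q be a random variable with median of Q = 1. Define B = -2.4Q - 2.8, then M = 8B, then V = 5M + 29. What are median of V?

median of V = -179

median of B = (-2.4)·1 + (-2.8) = -5.2.
median of M = 8·(-5.2) = -41.6.
median of V = 5·(-41.6) + 29 = -179.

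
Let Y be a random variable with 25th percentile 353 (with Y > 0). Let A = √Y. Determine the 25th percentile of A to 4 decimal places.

25th percentile of A = 18.7883

√Y is increasing, so P_{25}(A) = g(P_{25}(Y)) ≈ 18.7883.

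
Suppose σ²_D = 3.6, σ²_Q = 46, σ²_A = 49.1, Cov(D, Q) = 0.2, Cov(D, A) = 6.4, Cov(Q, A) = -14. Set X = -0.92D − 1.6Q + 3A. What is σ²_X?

σ²_X = a²·σ²_D + b²·σ²_Q + c²·σ²_A + 2ab·Cov(D, Q) + 2ac·Cov(D, A) + 2bc·Cov(Q, A), with a = -0.92, b = -1.6, c = 3.
= 3.04704 + 117.76 + 441.9 + 0.5888 + (-35.328) + 134.4
= 662.36784.

σ²_X = 662.36784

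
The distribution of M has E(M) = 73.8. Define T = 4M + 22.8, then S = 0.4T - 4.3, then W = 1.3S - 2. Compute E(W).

E(T) = 4·73.8 + 22.8 = 318.
E(S) = 0.4·318 + (-4.3) = 122.9.
E(W) = 1.3·122.9 + (-2) = 157.77.

E(W) = 157.77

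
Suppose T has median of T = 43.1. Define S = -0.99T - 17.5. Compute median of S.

median of S = -60.169

A linear map preserves order up to sign, so median of S = a·median of T + b = (-0.99)·43.1 + (-17.5) = -60.169.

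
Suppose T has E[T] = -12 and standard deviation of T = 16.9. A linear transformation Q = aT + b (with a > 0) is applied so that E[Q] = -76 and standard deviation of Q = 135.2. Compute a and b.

standard deviation of Q = a·standard deviation of T (a > 0), so a = 135.2/16.9 = 8.
E[Q] = a·E[T] + b, so b = -76 − 8·(-12) = 20.

a = 8, b = 20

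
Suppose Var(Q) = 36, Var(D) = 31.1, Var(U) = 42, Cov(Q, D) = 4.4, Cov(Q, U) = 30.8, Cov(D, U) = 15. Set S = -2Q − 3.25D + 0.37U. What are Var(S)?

Var(S) = a²·Var(Q) + b²·Var(D) + c²·Var(U) + 2ab·Cov(Q, D) + 2ac·Cov(Q, U) + 2bc·Cov(D, U), with a = -2, b = -3.25, c = 0.37.
= 144 + 328.49375 + 5.7498 + 57.2 + (-45.584) + (-36.075)
= 453.78455.

Var(S) = 453.78455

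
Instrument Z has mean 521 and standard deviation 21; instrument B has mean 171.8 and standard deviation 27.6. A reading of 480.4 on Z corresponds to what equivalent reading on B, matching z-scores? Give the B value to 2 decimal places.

B = 118.44

z = (480.4 − 521)/21 ≈ -1.9333.
B = 171.8 + z·27.6 = 171.8 + (480.4 − 521)·27.6/21 = 118.44.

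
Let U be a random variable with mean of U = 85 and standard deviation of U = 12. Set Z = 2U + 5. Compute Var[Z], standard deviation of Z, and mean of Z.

Var[Z] = 576, standard deviation of Z = 24, mean of Z = 175

Z = 2U + 5 is linear with a = 2, b = 5.
Var[U] = 12² = 144.
Var[Z] = a²·Var[U] = 2²·144 = 576 (the additive constant 5 does not affect variance).
standard deviation of Z = |a|·standard deviation of U = |2|·12 = 24.
mean of Z = a·mean of U + b = 2·85 + 5 = 175.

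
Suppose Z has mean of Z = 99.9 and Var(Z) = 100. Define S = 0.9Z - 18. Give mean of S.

S = 0.9Z - 18 is linear with a = 0.9, b = -18.
mean of S = a·mean of Z + b = 0.9·99.9 + (-18) = 71.91.

mean of S = 71.91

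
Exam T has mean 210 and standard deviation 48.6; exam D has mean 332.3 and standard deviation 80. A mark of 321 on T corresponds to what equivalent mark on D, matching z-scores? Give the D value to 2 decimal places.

D = 515.02

z = (321 − 210)/48.6 ≈ 2.284.
D = 332.3 + z·80 = 332.3 + (321 − 210)·80/48.6 ≈ 515.02.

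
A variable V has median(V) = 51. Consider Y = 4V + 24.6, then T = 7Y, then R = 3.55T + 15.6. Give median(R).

median(Y) = 4·51 + 24.6 = 228.6.
median(T) = 7·228.6 = 1600.2.
median(R) = 3.55·1600.2 + 15.6 = 5696.31.

median(R) = 5696.31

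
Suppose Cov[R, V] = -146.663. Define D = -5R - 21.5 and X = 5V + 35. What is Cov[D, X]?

Cov[D, X] = a·c·Cov[R, V] = (-5)·5·(-146.663) = 3666.575. Additive constants drop out.

Cov[D, X] = 3666.575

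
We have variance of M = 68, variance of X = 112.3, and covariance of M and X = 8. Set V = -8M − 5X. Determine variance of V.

variance of V = a²·variance of M + b²·variance of X + 2ab·covariance of M and X with a = -8, b = -5.
= (-8)²·68 + (-5)²·112.3 + 2·(-8)·(-5)·8
= 4352 + 2807.5 + 640 = 7799.5.

variance of V = 7799.5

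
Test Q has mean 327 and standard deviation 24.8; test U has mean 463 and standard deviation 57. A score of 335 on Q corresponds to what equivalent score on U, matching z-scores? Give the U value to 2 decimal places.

U = 481.39

z = (335 − 327)/24.8 ≈ 0.3226.
U = 463 + z·57 = 463 + (335 − 327)·57/24.8 ≈ 481.39.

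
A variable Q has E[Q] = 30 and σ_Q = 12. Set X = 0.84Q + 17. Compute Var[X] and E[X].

X = 0.84Q + 17 is linear with a = 0.84, b = 17.
Var[Q] = 12² = 144.
Var[X] = a²·Var[Q] = 0.84²·144 = 101.6064 (the additive constant 17 does not affect variance).
E[X] = a·E[Q] + b = 0.84·30 + 17 = 42.2.

Var[X] = 101.6064, E[X] = 42.2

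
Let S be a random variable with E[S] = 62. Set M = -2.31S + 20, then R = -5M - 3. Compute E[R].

E[M] = (-2.31)·62 + 20 = -123.22.
E[R] = (-5)·(-123.22) + (-3) = 613.1.

E[R] = 613.1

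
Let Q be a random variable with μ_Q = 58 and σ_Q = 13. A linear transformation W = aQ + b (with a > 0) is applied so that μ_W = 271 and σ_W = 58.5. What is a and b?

a = 4.5, b = 10

σ_W = a·σ_Q (a > 0), so a = 58.5/13 = 4.5.
μ_W = a·μ_Q + b, so b = 271 − 4.5·58 = 10.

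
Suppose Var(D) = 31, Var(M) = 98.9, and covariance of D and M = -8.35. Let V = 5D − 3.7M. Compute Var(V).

Var(V) = 2437.891

Var(V) = a²·Var(D) + b²·Var(M) + 2ab·covariance of D and M with a = 5, b = -3.7.
= 5²·31 + (-3.7)²·98.9 + 2·5·(-3.7)·(-8.35)
= 775 + 1353.941 + 308.95 = 2437.891.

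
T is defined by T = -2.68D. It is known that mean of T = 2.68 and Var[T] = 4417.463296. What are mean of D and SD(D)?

mean of D = -1, SD(D) = 24.8

From T = -2.68D: mean of T = a·mean of D + b, so mean of D = (mean of T − b)/a = (2.68 − 0)/(-2.68) = -1.
SD(T) = √4417.463296 = 66.464.
SD(T) = |a|·SD(D), so SD(D) = 66.464/|-2.68| = 24.8.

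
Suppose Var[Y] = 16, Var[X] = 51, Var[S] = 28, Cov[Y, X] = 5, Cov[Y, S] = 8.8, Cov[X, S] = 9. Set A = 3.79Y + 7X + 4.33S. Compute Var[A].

Var[A] = a²·Var[Y] + b²·Var[X] + c²·Var[S] + 2ab·Cov[Y, X] + 2ac·Cov[Y, S] + 2bc·Cov[X, S], with a = 3.79, b = 7, c = 4.33.
= 229.8256 + 2499 + 524.9692 + 265.3 + 288.82832 + 545.58
= 4353.50312.

Var[A] = 4353.50312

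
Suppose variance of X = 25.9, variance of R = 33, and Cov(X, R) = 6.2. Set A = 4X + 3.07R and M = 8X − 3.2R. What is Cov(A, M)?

Cov(A, M) = 577.52

By bilinearity, Cov(A, M) = ac·variance of X + bd·variance of R + (ad+bc)·Cov(X, R), with a=4, b=3.07, c=8, d=-3.2.
ac·variance of X = 4·8·25.9 = 828.8
bd·variance of R = 3.07·(-3.2)·33 = -324.192
(ad+bc)·Cov(X, R) = (11.76)·6.2 = 72.912
Cov(A, M) = 828.8 + (-324.192) + 72.912 = 577.52.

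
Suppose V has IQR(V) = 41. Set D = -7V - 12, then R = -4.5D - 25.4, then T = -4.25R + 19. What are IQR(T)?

IQR(D) = |-7|·41 = 287.
IQR(R) = |-4.5|·287 = 1291.5.
IQR(T) = |-4.25|·1291.5 = 5488.875.

IQR(T) = 5488.875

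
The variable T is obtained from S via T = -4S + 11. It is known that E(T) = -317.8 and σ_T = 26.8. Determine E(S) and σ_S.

E(S) = 82.2, σ_S = 6.7

From T = -4S + 11: E(T) = a·E(S) + b, so E(S) = (E(T) − b)/a = (-317.8 − 11)/(-4) = 82.2.
σ_T = |a|·σ_S, so σ_S = 26.8/|-4| = 6.7.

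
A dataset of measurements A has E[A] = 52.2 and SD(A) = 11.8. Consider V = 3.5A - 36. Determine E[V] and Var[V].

V = 3.5A - 36 is linear with a = 3.5, b = -36.
E[V] = a·E[A] + b = 3.5·52.2 + (-36) = 146.7.
Var[A] = 11.8² = 139.24.
Var[V] = a²·Var[A] = 3.5²·139.24 = 1705.69 (the additive constant -36 does not affect variance).

E[V] = 146.7, Var[V] = 1705.69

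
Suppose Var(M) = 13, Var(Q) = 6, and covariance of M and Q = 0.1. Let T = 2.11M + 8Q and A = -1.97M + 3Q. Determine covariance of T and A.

By bilinearity, covariance of T and A = ac·Var(M) + bd·Var(Q) + (ad+bc)·covariance of M and Q, with a=2.11, b=8, c=-1.97, d=3.
ac·Var(M) = 2.11·(-1.97)·13 = -54.0371
bd·Var(Q) = 8·3·6 = 144
(ad+bc)·covariance of M and Q = (-9.43)·0.1 = -0.943
covariance of T and A = -54.0371 + 144 + (-0.943) = 89.0199.

covariance of T and A = 89.0199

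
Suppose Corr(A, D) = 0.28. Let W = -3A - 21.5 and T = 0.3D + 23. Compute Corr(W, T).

Linear rescalings preserve |correlation|; the slopes -3 and 0.3 have opposite signs, so the correlation flips sign: Corr(W, T) = −Corr(A, D) = -0.28.

Corr(W, T) = -0.28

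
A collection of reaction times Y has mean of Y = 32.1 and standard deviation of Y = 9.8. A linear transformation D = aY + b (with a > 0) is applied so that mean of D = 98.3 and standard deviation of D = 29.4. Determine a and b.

a = 3, b = 2

standard deviation of D = a·standard deviation of Y (a > 0), so a = 29.4/9.8 = 3.
mean of D = a·mean of Y + b, so b = 98.3 − 3·32.1 = 2.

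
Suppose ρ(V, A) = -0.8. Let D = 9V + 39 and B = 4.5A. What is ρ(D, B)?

ρ(D, B) = -0.8

Linear rescalings preserve correlation up to sign; here the slopes 9 and 4.5 have the same sign, so ρ(D, B) = ρ(V, A) = -0.8.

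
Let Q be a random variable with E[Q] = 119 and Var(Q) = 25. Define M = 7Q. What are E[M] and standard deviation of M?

M = 7Q is linear with a = 7, b = 0.
E[M] = a·E[Q] + b = 7·119 = 833.
standard deviation of Q = √25 = 5.
standard deviation of M = |a|·standard deviation of Q = |7|·5 = 35.

E[M] = 833, standard deviation of M = 35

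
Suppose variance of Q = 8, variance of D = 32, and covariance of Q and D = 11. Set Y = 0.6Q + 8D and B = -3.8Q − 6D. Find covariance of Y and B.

covariance of Y and B = -1928.24

By bilinearity, covariance of Y and B = ac·variance of Q + bd·variance of D + (ad+bc)·covariance of Q and D, with a=0.6, b=8, c=-3.8, d=-6.
ac·variance of Q = 0.6·(-3.8)·8 = -18.24
bd·variance of D = 8·(-6)·32 = -1536
(ad+bc)·covariance of Q and D = (-34)·11 = -374
covariance of Y and B = -18.24 + (-1536) + (-374) = -1928.24.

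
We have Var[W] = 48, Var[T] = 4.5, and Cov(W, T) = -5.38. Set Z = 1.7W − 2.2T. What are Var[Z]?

Var[Z] = a²·Var[W] + b²·Var[T] + 2ab·Cov(W, T) with a = 1.7, b = -2.2.
= 1.7²·48 + (-2.2)²·4.5 + 2·1.7·(-2.2)·(-5.38)
= 138.72 + 21.78 + 40.2424 = 200.7424.

Var[Z] = 200.7424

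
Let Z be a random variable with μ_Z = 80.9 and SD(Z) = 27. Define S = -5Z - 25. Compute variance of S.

S = -5Z - 25 is linear with a = -5, b = -25.
variance of Z = 27² = 729.
variance of S = a²·variance of Z = (-5)²·729 = 18225 (the additive constant -25 does not affect variance).

variance of S = 18225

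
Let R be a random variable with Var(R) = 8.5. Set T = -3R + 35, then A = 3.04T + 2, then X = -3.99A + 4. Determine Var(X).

Var(X) = 11255.23050624

Var(T) = (-3)²·8.5 = 76.5.
Var(A) = 3.04²·76.5 = 706.9824.
Var(X) = (-3.99)²·706.9824 = 11255.23050624.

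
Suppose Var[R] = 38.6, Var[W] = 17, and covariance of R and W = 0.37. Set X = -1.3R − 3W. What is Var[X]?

Var[X] = a²·Var[R] + b²·Var[W] + 2ab·covariance of R and W with a = -1.3, b = -3.
= (-1.3)²·38.6 + (-3)²·17 + 2·(-1.3)·(-3)·0.37
= 65.234 + 153 + 2.886 = 221.12.

Var[X] = 221.12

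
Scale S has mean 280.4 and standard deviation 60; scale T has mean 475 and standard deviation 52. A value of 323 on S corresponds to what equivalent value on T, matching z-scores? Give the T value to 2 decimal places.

z = (323 − 280.4)/60 = 0.71.
T = 475 + z·52 = 475 + (323 − 280.4)·52/60 = 511.92.

T = 511.92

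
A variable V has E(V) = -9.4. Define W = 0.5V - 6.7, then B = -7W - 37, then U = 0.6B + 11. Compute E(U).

E(W) = 0.5·(-9.4) + (-6.7) = -11.4.
E(B) = (-7)·(-11.4) + (-37) = 42.8.
E(U) = 0.6·42.8 + 11 = 36.68.

E(U) = 36.68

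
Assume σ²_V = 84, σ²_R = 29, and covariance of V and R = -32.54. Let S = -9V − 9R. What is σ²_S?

σ²_S = a²·σ²_V + b²·σ²_R + 2ab·covariance of V and R with a = -9, b = -9.
= (-9)²·84 + (-9)²·29 + 2·(-9)·(-9)·(-32.54)
= 6804 + 2349 + (-5271.48) = 3881.52.

σ²_S = 3881.52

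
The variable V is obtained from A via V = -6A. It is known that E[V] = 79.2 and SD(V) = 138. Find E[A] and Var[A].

From V = -6A: E[V] = a·E[A] + b, so E[A] = (E[V] − b)/a = (79.2 − 0)/(-6) = -13.2.
Var[V] = 138² = 19044.
Var[V] = a²·Var[A], so Var[A] = 19044/(-6)² = 529.

E[A] = -13.2, Var[A] = 529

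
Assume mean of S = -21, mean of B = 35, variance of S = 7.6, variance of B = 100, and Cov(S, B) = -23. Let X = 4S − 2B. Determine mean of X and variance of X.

mean of X = 4·mean of S + (-2)·mean of B = 4·(-21) + (-2)·35 = -154.
variance of X = a²·variance of S + b²·variance of B + 2ab·Cov(S, B) with a = 4, b = -2.
= 4²·7.6 + (-2)²·100 + 2·4·(-2)·(-23)
= 121.6 + 400 + 368 = 889.6.

mean of X = -154, variance of X = 889.6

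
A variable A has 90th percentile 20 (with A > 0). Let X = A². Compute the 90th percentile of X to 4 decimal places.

90th percentile of X = 400

A² is increasing, so P_{90}(X) = g(P_{90}(A)) = 400.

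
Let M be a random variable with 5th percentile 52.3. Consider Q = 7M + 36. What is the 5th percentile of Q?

Since a = 7 > 0 the transformation is increasing, so the 5th percentile of Q = a·(P_{5} of M) + b = 7·52.3 + 36 = 402.1.

5th percentile of Q = 402.1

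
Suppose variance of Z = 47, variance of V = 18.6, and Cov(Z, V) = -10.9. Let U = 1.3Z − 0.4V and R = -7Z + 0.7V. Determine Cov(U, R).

Cov(U, R) = -473.347

By bilinearity, Cov(U, R) = ac·variance of Z + bd·variance of V + (ad+bc)·Cov(Z, V), with a=1.3, b=-0.4, c=-7, d=0.7.
ac·variance of Z = 1.3·(-7)·47 = -427.7
bd·variance of V = (-0.4)·0.7·18.6 = -5.208
(ad+bc)·Cov(Z, V) = (3.71)·(-10.9) = -40.439
Cov(U, R) = -427.7 + (-5.208) + (-40.439) = -473.347.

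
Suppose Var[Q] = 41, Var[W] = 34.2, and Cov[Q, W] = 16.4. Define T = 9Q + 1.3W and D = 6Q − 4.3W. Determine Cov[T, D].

Cov[T, D] = 1516.062

By bilinearity, Cov[T, D] = ac·Var[Q] + bd·Var[W] + (ad+bc)·Cov[Q, W], with a=9, b=1.3, c=6, d=-4.3.
ac·Var[Q] = 9·6·41 = 2214
bd·Var[W] = 1.3·(-4.3)·34.2 = -191.178
(ad+bc)·Cov[Q, W] = (-30.9)·16.4 = -506.76
Cov[T, D] = 2214 + (-191.178) + (-506.76) = 1516.062.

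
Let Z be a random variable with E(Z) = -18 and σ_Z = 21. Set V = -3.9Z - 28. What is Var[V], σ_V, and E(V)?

Var[V] = 6707.61, σ_V = 81.9, E(V) = 42.2

V = -3.9Z - 28 is linear with a = -3.9, b = -28.
Var[Z] = 21² = 441.
Var[V] = a²·Var[Z] = (-3.9)²·441 = 6707.61 (the additive constant -28 does not affect variance).
σ_V = |a|·σ_Z = |-3.9|·21 = 81.9.
E(V) = a·E(Z) + b = (-3.9)·(-18) + (-28) = 42.2.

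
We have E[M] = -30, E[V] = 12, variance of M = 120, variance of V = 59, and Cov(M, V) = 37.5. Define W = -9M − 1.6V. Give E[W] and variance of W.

E[W] = 250.8, variance of W = 10951.04

E[W] = (-9)·E[M] + (-1.6)·E[V] = (-9)·(-30) + (-1.6)·12 = 250.8.
variance of W = a²·variance of M + b²·variance of V + 2ab·Cov(M, V) with a = -9, b = -1.6.
= (-9)²·120 + (-1.6)²·59 + 2·(-9)·(-1.6)·37.5
= 9720 + 151.04 + 1080 = 10951.04.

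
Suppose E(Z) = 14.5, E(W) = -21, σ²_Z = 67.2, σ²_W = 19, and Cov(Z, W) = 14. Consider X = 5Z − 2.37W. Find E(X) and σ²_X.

E(X) = 5·E(Z) + (-2.37)·E(W) = 5·14.5 + (-2.37)·(-21) = 122.27.
σ²_X = a²·σ²_Z + b²·σ²_W + 2ab·Cov(Z, W) with a = 5, b = -2.37.
= 5²·67.2 + (-2.37)²·19 + 2·5·(-2.37)·14
= 1680 + 106.7211 + (-331.8) = 1454.9211.

E(X) = 122.27, σ²_X = 1454.9211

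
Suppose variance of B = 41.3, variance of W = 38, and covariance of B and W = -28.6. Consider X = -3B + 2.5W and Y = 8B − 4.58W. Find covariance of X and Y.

By bilinearity, covariance of X and Y = ac·variance of B + bd·variance of W + (ad+bc)·covariance of B and W, with a=-3, b=2.5, c=8, d=-4.58.
ac·variance of B = (-3)·8·41.3 = -991.2
bd·variance of W = 2.5·(-4.58)·38 = -435.1
(ad+bc)·covariance of B and W = (33.74)·(-28.6) = -964.964
covariance of X and Y = -991.2 + (-435.1) + (-964.964) = -2391.264.

covariance of X and Y = -2391.264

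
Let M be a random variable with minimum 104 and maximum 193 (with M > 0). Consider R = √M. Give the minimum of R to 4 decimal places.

min(R) = 10.198

√M is increasing on this domain, so min(R) comes from min(M) = 104: min(R) = √(104) ≈ 10.198.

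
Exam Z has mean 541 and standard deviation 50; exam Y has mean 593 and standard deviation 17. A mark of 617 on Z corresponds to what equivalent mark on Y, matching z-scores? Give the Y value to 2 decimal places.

z = (617 − 541)/50 = 1.52.
Y = 593 + z·17 = 593 + (617 − 541)·17/50 = 618.84.

Y = 618.84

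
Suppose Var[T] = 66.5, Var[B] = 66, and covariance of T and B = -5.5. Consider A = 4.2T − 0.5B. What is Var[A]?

Var[A] = a²·Var[T] + b²·Var[B] + 2ab·covariance of T and B with a = 4.2, b = -0.5.
= 4.2²·66.5 + (-0.5)²·66 + 2·4.2·(-0.5)·(-5.5)
= 1173.06 + 16.5 + 23.1 = 1212.66.

Var[A] = 1212.66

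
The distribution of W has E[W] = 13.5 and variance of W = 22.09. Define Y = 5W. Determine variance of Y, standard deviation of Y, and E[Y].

variance of Y = 552.25, standard deviation of Y = 23.5, E[Y] = 67.5

Y = 5W is linear with a = 5, b = 0.
variance of Y = a²·variance of W = 5²·22.09 = 552.25.
standard deviation of W = √22.09 = 4.7.
standard deviation of Y = |a|·standard deviation of W = |5|·4.7 = 23.5.
E[Y] = a·E[W] + b = 5·13.5 = 67.5.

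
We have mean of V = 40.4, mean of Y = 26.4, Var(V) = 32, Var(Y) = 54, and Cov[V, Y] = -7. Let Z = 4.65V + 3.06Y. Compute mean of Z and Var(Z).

mean of Z = 4.65·mean of V + 3.06·mean of Y = 4.65·40.4 + 3.06·26.4 = 268.644.
Var(Z) = a²·Var(V) + b²·Var(Y) + 2ab·Cov[V, Y] with a = 4.65, b = 3.06.
= 4.65²·32 + 3.06²·54 + 2·4.65·3.06·(-7)
= 691.92 + 505.6344 + (-199.206) = 998.3484.

mean of Z = 268.644, Var(Z) = 998.3484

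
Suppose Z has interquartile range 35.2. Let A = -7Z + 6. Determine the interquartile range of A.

IQR(A) = 246.4

Under A = aZ + b, IQR(A) = |a|·IQR(Z) = |-7|·35.2 = 246.4 (shifts cancel; spread scales by |a|).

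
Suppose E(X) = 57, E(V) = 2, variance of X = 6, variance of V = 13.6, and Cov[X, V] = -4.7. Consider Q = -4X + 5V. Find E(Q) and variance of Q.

E(Q) = (-4)·E(X) + 5·E(V) = (-4)·57 + 5·2 = -218.
variance of Q = a²·variance of X + b²·variance of V + 2ab·Cov[X, V] with a = -4, b = 5.
= (-4)²·6 + 5²·13.6 + 2·(-4)·5·(-4.7)
= 96 + 340 + 188 = 624.

E(Q) = -218, variance of Q = 624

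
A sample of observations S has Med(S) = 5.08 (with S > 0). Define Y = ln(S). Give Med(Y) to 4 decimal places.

ln(S) is monotone on this domain, so Med(Y) = ln(5.08) ≈ 1.6253.

Med(Y) = 1.6253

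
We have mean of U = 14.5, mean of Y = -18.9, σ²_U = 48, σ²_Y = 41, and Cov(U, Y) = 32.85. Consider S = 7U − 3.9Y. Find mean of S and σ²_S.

mean of S = 175.21, σ²_S = 1182

mean of S = 7·mean of U + (-3.9)·mean of Y = 7·14.5 + (-3.9)·(-18.9) = 175.21.
σ²_S = a²·σ²_U + b²·σ²_Y + 2ab·Cov(U, Y) with a = 7, b = -3.9.
= 7²·48 + (-3.9)²·41 + 2·7·(-3.9)·32.85
= 2352 + 623.61 + (-1793.61) = 1182.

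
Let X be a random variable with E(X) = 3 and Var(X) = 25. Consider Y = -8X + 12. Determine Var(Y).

Var(Y) = 1600

Y = -8X + 12 is linear with a = -8, b = 12.
Var(Y) = a²·Var(X) = (-8)²·25 = 1600 (the additive constant 12 does not affect variance).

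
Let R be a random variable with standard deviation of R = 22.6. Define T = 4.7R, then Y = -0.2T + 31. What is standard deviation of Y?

standard deviation of Y = 21.244

standard deviation of T = |4.7|·22.6 = 106.22.
standard deviation of Y = |-0.2|·106.22 = 21.244.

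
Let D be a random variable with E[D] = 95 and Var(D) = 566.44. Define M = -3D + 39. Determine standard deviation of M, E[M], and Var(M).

standard deviation of M = 71.4, E[M] = -246, Var(M) = 5097.96

M = -3D + 39 is linear with a = -3, b = 39.
standard deviation of D = √566.44 = 23.8.
standard deviation of M = |a|·standard deviation of D = |-3|·23.8 = 71.4.
E[M] = a·E[D] + b = (-3)·95 + 39 = -246.
Var(M) = a²·Var(D) = (-3)²·566.44 = 5097.96 (the additive constant 39 does not affect variance).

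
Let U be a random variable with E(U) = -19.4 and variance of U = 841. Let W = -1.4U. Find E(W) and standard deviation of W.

E(W) = 27.16, standard deviation of W = 40.6

W = -1.4U is linear with a = -1.4, b = 0.
E(W) = a·E(U) + b = (-1.4)·(-19.4) = 27.16.
standard deviation of U = √841 = 29.
standard deviation of W = |a|·standard deviation of U = |-1.4|·29 = 40.6.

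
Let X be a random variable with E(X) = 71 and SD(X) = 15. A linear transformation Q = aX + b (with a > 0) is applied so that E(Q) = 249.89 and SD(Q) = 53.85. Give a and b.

a = 3.59, b = -5

SD(Q) = a·SD(X) (a > 0), so a = 53.85/15 = 3.59.
E(Q) = a·E(X) + b, so b = 249.89 − 3.59·71 = -5.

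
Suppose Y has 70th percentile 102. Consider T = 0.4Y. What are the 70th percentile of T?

Since a = 0.4 > 0 the transformation is increasing, so the 70th percentile of T = a·(P_{70} of Y) + b = 0.4·102 = 40.8.

70th percentile of T = 40.8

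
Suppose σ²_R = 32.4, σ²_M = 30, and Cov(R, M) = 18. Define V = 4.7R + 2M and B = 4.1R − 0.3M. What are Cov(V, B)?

By bilinearity, Cov(V, B) = ac·σ²_R + bd·σ²_M + (ad+bc)·Cov(R, M), with a=4.7, b=2, c=4.1, d=-0.3.
ac·σ²_R = 4.7·4.1·32.4 = 624.348
bd·σ²_M = 2·(-0.3)·30 = -18
(ad+bc)·Cov(R, M) = (6.79)·18 = 122.22
Cov(V, B) = 624.348 + (-18) + 122.22 = 728.568.

Cov(V, B) = 728.568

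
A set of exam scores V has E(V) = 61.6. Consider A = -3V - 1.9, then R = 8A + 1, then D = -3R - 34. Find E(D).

E(D) = 4443.8

E(A) = (-3)·61.6 + (-1.9) = -186.7.
E(R) = 8·(-186.7) + 1 = -1492.6.
E(D) = (-3)·(-1492.6) + (-34) = 4443.8.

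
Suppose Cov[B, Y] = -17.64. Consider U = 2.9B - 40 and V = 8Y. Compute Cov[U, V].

Cov[U, V] = a·c·Cov[B, Y] = 2.9·8·(-17.64) = -409.248. Additive constants drop out.

Cov[U, V] = -409.248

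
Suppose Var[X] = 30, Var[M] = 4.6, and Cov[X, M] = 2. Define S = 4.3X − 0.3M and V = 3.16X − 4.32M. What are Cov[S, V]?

Cov[S, V] = 374.5536

By bilinearity, Cov[S, V] = ac·Var[X] + bd·Var[M] + (ad+bc)·Cov[X, M], with a=4.3, b=-0.3, c=3.16, d=-4.32.
ac·Var[X] = 4.3·3.16·30 = 407.64
bd·Var[M] = (-0.3)·(-4.32)·4.6 = 5.9616
(ad+bc)·Cov[X, M] = (-19.524)·2 = -39.048
Cov[S, V] = 407.64 + 5.9616 + (-39.048) = 374.5536.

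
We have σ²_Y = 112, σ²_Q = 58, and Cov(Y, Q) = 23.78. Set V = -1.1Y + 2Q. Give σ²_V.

σ²_V = 262.888

σ²_V = a²·σ²_Y + b²·σ²_Q + 2ab·Cov(Y, Q) with a = -1.1, b = 2.
= (-1.1)²·112 + 2²·58 + 2·(-1.1)·2·23.78
= 135.52 + 232 + (-104.632) = 262.888.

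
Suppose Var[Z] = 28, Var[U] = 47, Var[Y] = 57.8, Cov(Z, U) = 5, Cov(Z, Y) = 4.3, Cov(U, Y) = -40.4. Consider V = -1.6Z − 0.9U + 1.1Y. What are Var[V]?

Var[V] = 258.944

Var[V] = a²·Var[Z] + b²·Var[U] + c²·Var[Y] + 2ab·Cov(Z, U) + 2ac·Cov(Z, Y) + 2bc·Cov(U, Y), with a = -1.6, b = -0.9, c = 1.1.
= 71.68 + 38.07 + 69.938 + 14.4 + (-15.136) + 79.992
= 258.944.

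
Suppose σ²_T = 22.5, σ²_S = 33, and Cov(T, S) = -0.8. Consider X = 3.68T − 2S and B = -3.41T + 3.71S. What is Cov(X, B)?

Cov(X, B) = -543.58624

By bilinearity, Cov(X, B) = ac·σ²_T + bd·σ²_S + (ad+bc)·Cov(T, S), with a=3.68, b=-2, c=-3.41, d=3.71.
ac·σ²_T = 3.68·(-3.41)·22.5 = -282.348
bd·σ²_S = (-2)·3.71·33 = -244.86
(ad+bc)·Cov(T, S) = (20.4728)·(-0.8) = -16.37824
Cov(X, B) = -282.348 + (-244.86) + (-16.37824) = -543.58624.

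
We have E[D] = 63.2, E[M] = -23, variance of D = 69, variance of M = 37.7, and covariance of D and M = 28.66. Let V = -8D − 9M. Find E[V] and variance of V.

E[V] = -298.6, variance of V = 11596.74

E[V] = (-8)·E[D] + (-9)·E[M] = (-8)·63.2 + (-9)·(-23) = -298.6.
variance of V = a²·variance of D + b²·variance of M + 2ab·covariance of D and M with a = -8, b = -9.
= (-8)²·69 + (-9)²·37.7 + 2·(-8)·(-9)·28.66
= 4416 + 3053.7 + 4127.04 = 11596.74.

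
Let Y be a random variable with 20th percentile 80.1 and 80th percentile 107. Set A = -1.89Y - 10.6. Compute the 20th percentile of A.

20th percentile of A = -212.83

Since a = -1.89 < 0 the transformation is decreasing, reversing order: the 20th percentile of A corresponds to the 80th percentile of Y.
So P_{20}(A) = a·P_{80}(Y) + b = (-1.89)·107 + (-10.6) = -212.83.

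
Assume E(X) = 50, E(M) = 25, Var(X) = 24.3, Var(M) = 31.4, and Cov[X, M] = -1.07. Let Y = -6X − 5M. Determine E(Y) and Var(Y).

E(Y) = -425, Var(Y) = 1595.6

E(Y) = (-6)·E(X) + (-5)·E(M) = (-6)·50 + (-5)·25 = -425.
Var(Y) = a²·Var(X) + b²·Var(M) + 2ab·Cov[X, M] with a = -6, b = -5.
= (-6)²·24.3 + (-5)²·31.4 + 2·(-6)·(-5)·(-1.07)
= 874.8 + 785 + (-64.2) = 1595.6.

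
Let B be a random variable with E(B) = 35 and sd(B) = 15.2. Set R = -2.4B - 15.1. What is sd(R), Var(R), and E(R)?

R = -2.4B - 15.1 is linear with a = -2.4, b = -15.1.
sd(R) = |a|·sd(B) = |-2.4|·15.2 = 36.48.
Var(B) = 15.2² = 231.04.
Var(R) = a²·Var(B) = (-2.4)²·231.04 = 1330.7904 (the additive constant -15.1 does not affect variance).
E(R) = a·E(B) + b = (-2.4)·35 + (-15.1) = -99.1.

sd(R) = 36.48, Var(R) = 1330.7904, E(R) = -99.1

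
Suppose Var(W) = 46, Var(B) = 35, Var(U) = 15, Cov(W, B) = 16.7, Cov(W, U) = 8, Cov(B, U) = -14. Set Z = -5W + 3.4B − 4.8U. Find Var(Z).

Var(Z) = 2173.36

Var(Z) = a²·Var(W) + b²·Var(B) + c²·Var(U) + 2ab·Cov(W, B) + 2ac·Cov(W, U) + 2bc·Cov(B, U), with a = -5, b = 3.4, c = -4.8.
= 1150 + 404.6 + 345.6 + (-567.8) + 384 + 456.96
= 2173.36.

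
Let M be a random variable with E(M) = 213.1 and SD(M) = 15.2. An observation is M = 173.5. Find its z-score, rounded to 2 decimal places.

z = (M − E(M)) / SD(M) = (173.5 − 213.1) / 15.2 ≈ -2.61.

z = -2.61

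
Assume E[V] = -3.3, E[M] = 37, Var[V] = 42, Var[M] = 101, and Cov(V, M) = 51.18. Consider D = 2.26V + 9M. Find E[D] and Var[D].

E[D] = 325.542, Var[D] = 10477.5216

E[D] = 2.26·E[V] + 9·E[M] = 2.26·(-3.3) + 9·37 = 325.542.
Var[D] = a²·Var[V] + b²·Var[M] + 2ab·Cov(V, M) with a = 2.26, b = 9.
= 2.26²·42 + 9²·101 + 2·2.26·9·51.18
= 214.5192 + 8181 + 2082.0024 = 10477.5216.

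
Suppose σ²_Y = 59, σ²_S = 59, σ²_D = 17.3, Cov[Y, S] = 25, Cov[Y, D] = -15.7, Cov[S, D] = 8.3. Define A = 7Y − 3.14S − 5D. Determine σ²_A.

σ²_A = 4165.8364

σ²_A = a²·σ²_Y + b²·σ²_S + c²·σ²_D + 2ab·Cov[Y, S] + 2ac·Cov[Y, D] + 2bc·Cov[S, D], with a = 7, b = -3.14, c = -5.
= 2891 + 581.7164 + 432.5 + (-1099) + 1099 + 260.62
= 4165.8364.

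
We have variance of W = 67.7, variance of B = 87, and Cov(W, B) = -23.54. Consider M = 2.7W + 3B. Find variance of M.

variance of M = a²·variance of W + b²·variance of B + 2ab·Cov(W, B) with a = 2.7, b = 3.
= 2.7²·67.7 + 3²·87 + 2·2.7·3·(-23.54)
= 493.533 + 783 + (-381.348) = 895.185.

variance of M = 895.185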